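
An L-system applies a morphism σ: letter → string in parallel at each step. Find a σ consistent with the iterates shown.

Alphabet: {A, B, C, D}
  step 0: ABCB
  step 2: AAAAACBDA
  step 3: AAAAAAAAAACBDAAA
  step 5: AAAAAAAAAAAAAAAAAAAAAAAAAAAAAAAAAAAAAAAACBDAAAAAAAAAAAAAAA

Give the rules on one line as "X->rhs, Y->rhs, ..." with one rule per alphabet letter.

  step 2 ⇒ step 3: AAAAACBDA ⇒ AA·AA·AA·AA·AA·CB·D·A·AA
    A ↦ AA
    B ↦ D
    C ↦ CB
    D ↦ A

A->AA, B->D, C->CB, D->A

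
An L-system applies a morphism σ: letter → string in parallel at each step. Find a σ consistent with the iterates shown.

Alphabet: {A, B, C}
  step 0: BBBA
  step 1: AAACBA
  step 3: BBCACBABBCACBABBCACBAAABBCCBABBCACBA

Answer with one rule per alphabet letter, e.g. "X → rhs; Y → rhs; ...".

A->CBA, B->A, C->BBC

  step 0 ⇒ step 1: BBBA ⇒ A·A·A·CBA
    A ↦ CBA
    B ↦ A
    C ↦ BBC  (constrained at step 1)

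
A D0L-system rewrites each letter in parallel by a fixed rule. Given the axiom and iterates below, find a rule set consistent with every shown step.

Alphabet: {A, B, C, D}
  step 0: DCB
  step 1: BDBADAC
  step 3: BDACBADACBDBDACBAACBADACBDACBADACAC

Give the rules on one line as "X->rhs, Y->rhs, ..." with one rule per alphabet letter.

  step 0 ⇒ step 1: DCB ⇒ BD·BA·DAC
    B ↦ DAC
    C ↦ BA
    D ↦ BD
    A ↦ AC  (constrained at step 1)

A->AC, B->DAC, C->BA, D->BD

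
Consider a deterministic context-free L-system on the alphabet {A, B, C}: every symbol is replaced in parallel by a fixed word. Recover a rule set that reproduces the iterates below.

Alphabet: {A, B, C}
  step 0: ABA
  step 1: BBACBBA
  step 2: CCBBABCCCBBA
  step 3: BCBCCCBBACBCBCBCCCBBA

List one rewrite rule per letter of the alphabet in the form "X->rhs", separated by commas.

A->BBA, B->C, C->BC

  step 2 ⇒ step 3: CCBBABCCCBBA ⇒ BC·BC·C·C·BBA·C·BC·BC·BC·C·C·BBA
    A ↦ BBA
    B ↦ C
    C ↦ BC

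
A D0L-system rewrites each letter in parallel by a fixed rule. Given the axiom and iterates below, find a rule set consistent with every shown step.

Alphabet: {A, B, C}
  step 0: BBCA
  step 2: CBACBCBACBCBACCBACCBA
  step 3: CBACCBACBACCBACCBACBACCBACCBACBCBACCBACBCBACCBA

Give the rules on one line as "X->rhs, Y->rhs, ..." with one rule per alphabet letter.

A->CBA, B->AC, C->CB

  step 2 ⇒ step 3: CBACBCBACBCBACCBACCBA ⇒ CB·AC·CBA·CB·AC·CB·AC·CBA·CB·AC·CB·AC·CBA·CB·CB·AC·CBA·CB·CB·AC·CBA
    A ↦ CBA
    B ↦ AC
    C ↦ CB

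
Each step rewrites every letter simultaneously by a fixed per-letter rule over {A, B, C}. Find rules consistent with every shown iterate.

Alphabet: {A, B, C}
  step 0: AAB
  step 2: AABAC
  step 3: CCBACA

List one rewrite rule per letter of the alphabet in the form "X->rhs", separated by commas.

A->C, B->BA, C->A

  step 2 ⇒ step 3: AABAC ⇒ C·C·BA·C·A
    A ↦ C
    B ↦ BA
    C ↦ A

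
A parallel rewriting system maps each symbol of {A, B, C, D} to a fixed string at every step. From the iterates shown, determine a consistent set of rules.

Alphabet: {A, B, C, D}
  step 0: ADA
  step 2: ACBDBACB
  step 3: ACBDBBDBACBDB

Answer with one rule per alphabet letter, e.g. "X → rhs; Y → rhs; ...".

A->AC, B->DB, C->B, D->B

  step 2 ⇒ step 3: ACBDBACB ⇒ AC·B·DB·B·DB·AC·B·DB
    A ↦ AC
    B ↦ DB
    C ↦ B
    D ↦ B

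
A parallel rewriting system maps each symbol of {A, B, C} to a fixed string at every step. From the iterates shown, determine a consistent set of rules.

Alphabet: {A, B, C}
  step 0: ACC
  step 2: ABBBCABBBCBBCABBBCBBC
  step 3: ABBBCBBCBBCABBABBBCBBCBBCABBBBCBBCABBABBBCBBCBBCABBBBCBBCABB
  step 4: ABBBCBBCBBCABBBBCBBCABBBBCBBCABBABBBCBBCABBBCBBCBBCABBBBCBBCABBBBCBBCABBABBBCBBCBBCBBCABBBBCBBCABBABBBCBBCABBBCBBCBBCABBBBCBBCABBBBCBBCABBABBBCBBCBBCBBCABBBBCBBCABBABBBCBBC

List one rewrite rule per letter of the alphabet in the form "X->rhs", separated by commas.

A->AB, B->BBC, C->ABB

  step 3 ⇒ step 4: ABBBCBBCBBCABBABBBCBBCBBCABBBBCBBCABBABBBCBBCBBCABBBBCBBCABB ⇒ AB·BBC·BBC·BBC·ABB·BBC·BBC·ABB·BBC·BBC·ABB·AB·BBC·BBC·AB·BBC·BBC·BBC·ABB·BBC·BBC·ABB·BBC·BBC·ABB·AB·BBC·BBC·BBC·BBC·ABB·BBC·BBC·ABB·AB·BBC·BBC·AB·BBC·BBC·BBC·ABB·BBC·BBC·ABB·BBC·BBC·ABB·AB·BBC·BBC·BBC·BBC·ABB·BBC·BBC·ABB·AB·BBC·BBC
    A ↦ AB
    B ↦ BBC
    C ↦ ABB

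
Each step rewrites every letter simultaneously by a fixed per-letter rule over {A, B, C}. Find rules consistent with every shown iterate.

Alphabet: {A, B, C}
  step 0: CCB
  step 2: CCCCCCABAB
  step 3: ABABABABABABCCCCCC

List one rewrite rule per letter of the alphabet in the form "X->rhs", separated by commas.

  step 2 ⇒ step 3: CCCCCCABAB ⇒ AB·AB·AB·AB·AB·AB·C·CC·C·CC
    A ↦ C
    B ↦ CC
    C ↦ AB

A->C, B->CC, C->AB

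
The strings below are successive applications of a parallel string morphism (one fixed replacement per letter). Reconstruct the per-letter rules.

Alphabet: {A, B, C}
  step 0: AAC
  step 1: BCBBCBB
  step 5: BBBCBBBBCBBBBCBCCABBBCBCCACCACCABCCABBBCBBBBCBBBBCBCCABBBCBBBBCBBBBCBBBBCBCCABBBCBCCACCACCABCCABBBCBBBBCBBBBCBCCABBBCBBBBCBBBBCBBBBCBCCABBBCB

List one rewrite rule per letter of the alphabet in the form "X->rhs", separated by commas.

A->BCB, B->CCA, C->B

  step 0 ⇒ step 1: AAC ⇒ BCB·BCB·B
    A ↦ BCB
    C ↦ B
    B ↦ CCA  (constrained at step 1)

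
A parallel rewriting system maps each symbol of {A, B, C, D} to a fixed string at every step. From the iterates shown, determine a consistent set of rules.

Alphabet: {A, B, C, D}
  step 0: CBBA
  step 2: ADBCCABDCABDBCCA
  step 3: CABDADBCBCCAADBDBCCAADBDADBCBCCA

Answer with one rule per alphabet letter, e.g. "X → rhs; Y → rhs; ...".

A->CA, B->AD, C->BC, D->BD

  step 2 ⇒ step 3: ADBCCABDCABDBCCA ⇒ CA·BD·AD·BC·BC·CA·AD·BD·BC·CA·AD·BD·AD·BC·BC·CA
    A ↦ CA
    B ↦ AD
    C ↦ BC
    D ↦ BD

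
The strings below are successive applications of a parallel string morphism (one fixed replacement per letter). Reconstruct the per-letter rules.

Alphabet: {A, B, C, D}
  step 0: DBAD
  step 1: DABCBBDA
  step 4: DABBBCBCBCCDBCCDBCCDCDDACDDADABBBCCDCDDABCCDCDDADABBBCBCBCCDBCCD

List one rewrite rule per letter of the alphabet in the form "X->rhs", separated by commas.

A->BB, B->BC, C->CD, D->DA

  step 0 ⇒ step 1: DBAD ⇒ DA·BC·BB·DA
    A ↦ BB
    B ↦ BC
    D ↦ DA
    C ↦ CD  (constrained at step 1)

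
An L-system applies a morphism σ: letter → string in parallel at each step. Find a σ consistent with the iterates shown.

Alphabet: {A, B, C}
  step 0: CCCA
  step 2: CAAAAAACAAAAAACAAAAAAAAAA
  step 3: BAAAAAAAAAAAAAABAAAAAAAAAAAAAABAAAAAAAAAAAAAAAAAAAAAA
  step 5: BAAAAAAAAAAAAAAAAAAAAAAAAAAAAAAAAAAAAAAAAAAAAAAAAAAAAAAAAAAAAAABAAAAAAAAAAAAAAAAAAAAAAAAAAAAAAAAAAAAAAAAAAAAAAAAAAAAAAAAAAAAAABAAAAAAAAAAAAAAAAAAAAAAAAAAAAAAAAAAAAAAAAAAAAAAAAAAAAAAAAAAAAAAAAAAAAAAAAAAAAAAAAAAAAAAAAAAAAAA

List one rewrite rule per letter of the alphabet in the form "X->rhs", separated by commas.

  step 2 ⇒ step 3: CAAAAAACAAAAAACAAAAAAAAAA ⇒ BAA·AA·AA·AA·AA·AA·AA·BAA·AA·AA·AA·AA·AA·AA·BAA·AA·AA·AA·AA·AA·AA·AA·AA·AA·AA
    A ↦ AA
    C ↦ BAA
    B ↦ CAA  (constrained at step 3)

A->AA, B->CAA, C->BAA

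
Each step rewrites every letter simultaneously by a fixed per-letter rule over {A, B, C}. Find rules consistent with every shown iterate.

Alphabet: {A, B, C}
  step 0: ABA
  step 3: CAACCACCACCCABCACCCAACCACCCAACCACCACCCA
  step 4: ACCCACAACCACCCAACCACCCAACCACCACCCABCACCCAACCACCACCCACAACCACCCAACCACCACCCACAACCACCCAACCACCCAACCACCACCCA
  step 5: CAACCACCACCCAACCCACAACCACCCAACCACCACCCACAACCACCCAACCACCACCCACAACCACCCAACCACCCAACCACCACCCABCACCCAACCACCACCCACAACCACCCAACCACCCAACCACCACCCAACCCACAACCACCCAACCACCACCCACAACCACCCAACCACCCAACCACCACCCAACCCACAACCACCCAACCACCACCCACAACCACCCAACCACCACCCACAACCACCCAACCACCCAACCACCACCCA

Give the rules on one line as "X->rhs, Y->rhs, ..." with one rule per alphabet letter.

A->CA, B->BC, C->ACC

  step 4 ⇒ step 5: ACCCACAACCACCCAACCACCCAACCACCACCCABCACCCAACCACCACCCACAACCACCCAACCACCACCCACAACCACCCAACCACCCAACCACCACCCA ⇒ CA·ACC·ACC·ACC·CA·ACC·CA·CA·ACC·ACC·CA·ACC·ACC·ACC·CA·CA·ACC·ACC·CA·ACC·ACC·ACC·CA·CA·ACC·ACC·CA·ACC·ACC·CA·ACC·ACC·ACC·CA·BC·ACC·CA·ACC·ACC·ACC·CA·CA·ACC·ACC·CA·ACC·ACC·CA·ACC·ACC·ACC·CA·ACC·CA·CA·ACC·ACC·CA·ACC·ACC·ACC·CA·CA·ACC·ACC·CA·ACC·ACC·CA·ACC·ACC·ACC·CA·ACC·CA·CA·ACC·ACC·CA·ACC·ACC·ACC·CA·CA·ACC·ACC·CA·ACC·ACC·ACC·CA·CA·ACC·ACC·CA·ACC·ACC·CA·ACC·ACC·ACC·CA
    A ↦ CA
    B ↦ BC
    C ↦ ACC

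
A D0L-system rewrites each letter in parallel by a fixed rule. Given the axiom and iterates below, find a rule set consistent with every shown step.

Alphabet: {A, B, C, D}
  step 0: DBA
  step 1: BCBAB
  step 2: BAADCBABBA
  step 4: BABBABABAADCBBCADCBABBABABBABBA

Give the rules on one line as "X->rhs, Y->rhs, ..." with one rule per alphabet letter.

  step 1 ⇒ step 2: BCBAB ⇒ BA·ADC·BA·B·BA
    A ↦ B
    B ↦ BA
    C ↦ ADC
  step 0 ⇒ step 1: DBA ⇒ BC·BA·B
    D ↦ BC

A->B, B->BA, C->ADC, D->BC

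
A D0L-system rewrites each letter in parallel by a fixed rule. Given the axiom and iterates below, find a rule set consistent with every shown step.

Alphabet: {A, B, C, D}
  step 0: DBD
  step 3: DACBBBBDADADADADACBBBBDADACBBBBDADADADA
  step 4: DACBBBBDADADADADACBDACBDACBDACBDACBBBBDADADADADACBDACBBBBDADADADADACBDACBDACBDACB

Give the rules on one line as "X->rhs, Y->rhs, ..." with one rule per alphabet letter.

  step 3 ⇒ step 4: DACBBBBDADADADADACBBBBDADACBBBBDADADADA ⇒ DAC·B·BBB·DA·DA·DA·DA·DAC·B·DAC·B·DAC·B·DAC·B·DAC·B·BBB·DA·DA·DA·DA·DAC·B·DAC·B·BBB·DA·DA·DA·DA·DAC·B·DAC·B·DAC·B·DAC·B
    A ↦ B
    B ↦ DA
    C ↦ BBB
    D ↦ DAC

A->B, B->DA, C->BBB, D->DAC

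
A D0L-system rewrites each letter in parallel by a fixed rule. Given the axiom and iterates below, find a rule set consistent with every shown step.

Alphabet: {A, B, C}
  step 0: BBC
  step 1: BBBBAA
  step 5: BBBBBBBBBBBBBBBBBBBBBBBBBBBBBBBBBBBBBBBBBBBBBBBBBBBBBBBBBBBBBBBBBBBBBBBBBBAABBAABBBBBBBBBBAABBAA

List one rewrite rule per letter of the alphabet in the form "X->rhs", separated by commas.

  step 0 ⇒ step 1: BBC ⇒ BB·BB·AA
    B ↦ BB
    C ↦ AA
    A ↦ BC  (constrained at step 1)

A->BC, B->BB, C->AA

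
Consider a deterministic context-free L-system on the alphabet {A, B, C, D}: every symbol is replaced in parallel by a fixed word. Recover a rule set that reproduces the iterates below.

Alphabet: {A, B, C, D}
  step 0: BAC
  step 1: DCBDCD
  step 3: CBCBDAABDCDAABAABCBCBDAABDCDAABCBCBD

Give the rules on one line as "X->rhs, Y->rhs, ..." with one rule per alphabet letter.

  step 0 ⇒ step 1: BAC ⇒ D·CB·DCD
    A ↦ CB
    B ↦ D
    C ↦ DCD
    D ↦ AAB  (constrained at step 1)

A->CB, B->D, C->DCD, D->AAB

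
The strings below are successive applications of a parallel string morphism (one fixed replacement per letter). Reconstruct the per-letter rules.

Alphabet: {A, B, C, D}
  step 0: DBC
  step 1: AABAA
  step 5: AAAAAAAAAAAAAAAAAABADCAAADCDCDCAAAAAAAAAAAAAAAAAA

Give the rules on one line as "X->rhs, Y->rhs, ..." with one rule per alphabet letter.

  step 0 ⇒ step 1: DBC ⇒ AA·BA·A
    B ↦ BA
    C ↦ A
    D ↦ AA
    A ↦ DC  (constrained at step 1)

A->DC, B->BA, C->A, D->AA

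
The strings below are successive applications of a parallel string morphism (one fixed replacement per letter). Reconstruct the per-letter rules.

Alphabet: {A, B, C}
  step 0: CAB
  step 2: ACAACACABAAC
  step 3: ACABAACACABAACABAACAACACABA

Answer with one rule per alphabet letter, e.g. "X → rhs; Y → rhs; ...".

A->AC, B->A, C->ABA

  step 2 ⇒ step 3: ACAACACABAAC ⇒ AC·ABA·AC·AC·ABA·AC·ABA·AC·A·AC·AC·ABA
    A ↦ AC
    B ↦ A
    C ↦ ABA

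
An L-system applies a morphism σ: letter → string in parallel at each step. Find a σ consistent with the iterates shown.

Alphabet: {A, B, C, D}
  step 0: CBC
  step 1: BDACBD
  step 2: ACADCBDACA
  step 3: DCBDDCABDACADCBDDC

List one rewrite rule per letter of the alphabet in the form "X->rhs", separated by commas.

  step 2 ⇒ step 3: ACADCBDACA ⇒ DC·BD·DC·A·BD·AC·A·DC·BD·DC
    A ↦ DC
    B ↦ AC
    C ↦ BD
    D ↦ A

A->DC, B->AC, C->BD, D->A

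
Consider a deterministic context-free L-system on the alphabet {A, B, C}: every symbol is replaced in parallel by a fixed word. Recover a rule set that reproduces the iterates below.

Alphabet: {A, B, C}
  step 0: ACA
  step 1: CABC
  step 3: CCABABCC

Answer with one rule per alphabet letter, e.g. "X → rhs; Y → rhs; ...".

A->C, B->C, C->AB

  step 0 ⇒ step 1: ACA ⇒ C·AB·C
    A ↦ C
    C ↦ AB
    B ↦ C  (constrained at step 1)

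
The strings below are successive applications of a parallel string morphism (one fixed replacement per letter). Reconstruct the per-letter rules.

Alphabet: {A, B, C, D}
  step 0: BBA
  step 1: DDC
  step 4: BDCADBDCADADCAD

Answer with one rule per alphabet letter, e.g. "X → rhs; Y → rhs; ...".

  step 0 ⇒ step 1: BBA ⇒ D·D·C
    A ↦ C
    B ↦ D
    C ↦ BD  (constrained at step 1)
    D ↦ AD  (constrained at step 1)

A->C, B->D, C->BD, D->AD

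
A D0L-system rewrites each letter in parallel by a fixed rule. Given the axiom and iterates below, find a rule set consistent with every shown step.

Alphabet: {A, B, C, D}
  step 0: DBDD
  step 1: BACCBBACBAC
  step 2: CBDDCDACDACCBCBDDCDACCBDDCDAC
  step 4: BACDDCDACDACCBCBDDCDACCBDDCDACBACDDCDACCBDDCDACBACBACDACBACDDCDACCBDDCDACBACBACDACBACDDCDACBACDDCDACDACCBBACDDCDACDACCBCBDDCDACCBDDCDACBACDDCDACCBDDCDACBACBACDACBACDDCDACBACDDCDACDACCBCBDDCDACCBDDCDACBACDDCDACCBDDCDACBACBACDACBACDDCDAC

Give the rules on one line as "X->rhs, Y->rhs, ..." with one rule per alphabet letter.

A->DDC, B->CB, C->DAC, D->BAC

  step 1 ⇒ step 2: BACCBBACBAC ⇒ CB·DDC·DAC·DAC·CB·CB·DDC·DAC·CB·DDC·DAC
    A ↦ DDC
    B ↦ CB
    C ↦ DAC
  step 0 ⇒ step 1: DBDD ⇒ BAC·CB·BAC·BAC
    D ↦ BAC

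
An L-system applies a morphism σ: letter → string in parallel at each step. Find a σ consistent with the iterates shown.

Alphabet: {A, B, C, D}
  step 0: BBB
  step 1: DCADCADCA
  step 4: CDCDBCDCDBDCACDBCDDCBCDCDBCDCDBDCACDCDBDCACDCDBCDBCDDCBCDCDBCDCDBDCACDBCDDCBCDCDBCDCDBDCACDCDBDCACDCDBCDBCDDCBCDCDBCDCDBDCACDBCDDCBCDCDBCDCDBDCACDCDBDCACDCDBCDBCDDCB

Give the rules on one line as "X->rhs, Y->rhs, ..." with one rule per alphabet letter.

  step 0 ⇒ step 1: BBB ⇒ DCA·DCA·DCA
    B ↦ DCA
    A ↦ DCB  (constrained at step 1)
    C ↦ CD  (constrained at step 1)
    D ↦ CDB  (constrained at step 1)

A->DCB, B->DCA, C->CD, D->CDB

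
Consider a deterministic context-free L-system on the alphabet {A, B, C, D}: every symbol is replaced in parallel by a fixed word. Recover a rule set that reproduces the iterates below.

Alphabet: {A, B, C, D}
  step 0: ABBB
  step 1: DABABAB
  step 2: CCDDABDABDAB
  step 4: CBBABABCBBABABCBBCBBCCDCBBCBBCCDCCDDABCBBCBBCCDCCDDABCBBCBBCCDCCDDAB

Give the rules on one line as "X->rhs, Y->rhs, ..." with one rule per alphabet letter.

  step 1 ⇒ step 2: DABABAB ⇒ CCD·D·AB·D·AB·D·AB
    A ↦ D
    B ↦ AB
    D ↦ CCD
    C ↦ CBB  (constrained at step 2)

A->D, B->AB, C->CBB, D->CCD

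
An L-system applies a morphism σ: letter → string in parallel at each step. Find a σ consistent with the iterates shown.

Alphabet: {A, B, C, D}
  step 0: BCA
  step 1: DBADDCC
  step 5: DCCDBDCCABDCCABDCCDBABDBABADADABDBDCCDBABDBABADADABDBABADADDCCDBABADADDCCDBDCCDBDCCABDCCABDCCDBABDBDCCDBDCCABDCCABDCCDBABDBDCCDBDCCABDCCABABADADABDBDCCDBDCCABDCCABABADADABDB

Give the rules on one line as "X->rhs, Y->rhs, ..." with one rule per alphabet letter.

A->DCC, B->DB, C->AD, D->AB

  step 0 ⇒ step 1: BCA ⇒ DB·AD·DCC
    A ↦ DCC
    B ↦ DB
    C ↦ AD
    D ↦ AB  (constrained at step 1)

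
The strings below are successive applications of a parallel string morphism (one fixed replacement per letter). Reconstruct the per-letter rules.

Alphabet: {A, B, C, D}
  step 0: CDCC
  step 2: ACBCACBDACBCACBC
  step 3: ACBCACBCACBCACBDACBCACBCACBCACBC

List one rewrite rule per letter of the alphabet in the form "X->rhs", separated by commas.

  step 2 ⇒ step 3: ACBCACBDACBCACBC ⇒ AC·BC·AC·BC·AC·BC·AC·BD·AC·BC·AC·BC·AC·BC·AC·BC
    A ↦ AC
    B ↦ AC
    C ↦ BC
    D ↦ BD

A->AC, B->AC, C->BC, D->BD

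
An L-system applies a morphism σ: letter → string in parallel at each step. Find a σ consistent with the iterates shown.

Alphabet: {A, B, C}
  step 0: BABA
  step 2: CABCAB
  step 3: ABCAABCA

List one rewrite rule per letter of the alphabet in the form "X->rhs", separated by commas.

A->C, B->A, C->AB

  step 2 ⇒ step 3: CABCAB ⇒ AB·C·A·AB·C·A
    A ↦ C
    B ↦ A
    C ↦ AB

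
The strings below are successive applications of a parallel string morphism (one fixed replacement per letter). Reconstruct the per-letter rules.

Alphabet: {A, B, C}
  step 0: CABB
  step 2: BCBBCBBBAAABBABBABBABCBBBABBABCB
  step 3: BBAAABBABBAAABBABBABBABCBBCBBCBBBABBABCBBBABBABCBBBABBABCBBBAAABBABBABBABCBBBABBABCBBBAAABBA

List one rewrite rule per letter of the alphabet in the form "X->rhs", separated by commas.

A->BCB, B->BBA, C->AA

  step 2 ⇒ step 3: BCBBCBBBAAABBABBABBABCBBBABBABCB ⇒ BBA·AA·BBA·BBA·AA·BBA·BBA·BBA·BCB·BCB·BCB·BBA·BBA·BCB·BBA·BBA·BCB·BBA·BBA·BCB·BBA·AA·BBA·BBA·BBA·BCB·BBA·BBA·BCB·BBA·AA·BBA
    A ↦ BCB
    B ↦ BBA
    C ↦ AA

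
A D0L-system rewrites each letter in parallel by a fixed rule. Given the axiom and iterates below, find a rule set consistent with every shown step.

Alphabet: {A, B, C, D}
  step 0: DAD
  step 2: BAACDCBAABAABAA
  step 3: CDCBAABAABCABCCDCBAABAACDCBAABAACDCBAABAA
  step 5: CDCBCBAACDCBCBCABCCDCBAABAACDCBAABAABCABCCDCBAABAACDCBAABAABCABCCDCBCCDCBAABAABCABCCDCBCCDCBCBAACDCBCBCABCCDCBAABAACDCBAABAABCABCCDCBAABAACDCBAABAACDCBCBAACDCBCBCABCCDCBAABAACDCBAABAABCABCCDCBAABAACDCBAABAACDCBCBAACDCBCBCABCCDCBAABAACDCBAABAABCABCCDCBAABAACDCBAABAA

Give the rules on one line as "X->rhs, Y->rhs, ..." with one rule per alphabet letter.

A->BAA, B->CDC, C->BC, D->A

  step 2 ⇒ step 3: BAACDCBAABAABAA ⇒ CDC·BAA·BAA·BC·A·BC·CDC·BAA·BAA·CDC·BAA·BAA·CDC·BAA·BAA
    A ↦ BAA
    B ↦ CDC
    C ↦ BC
    D ↦ A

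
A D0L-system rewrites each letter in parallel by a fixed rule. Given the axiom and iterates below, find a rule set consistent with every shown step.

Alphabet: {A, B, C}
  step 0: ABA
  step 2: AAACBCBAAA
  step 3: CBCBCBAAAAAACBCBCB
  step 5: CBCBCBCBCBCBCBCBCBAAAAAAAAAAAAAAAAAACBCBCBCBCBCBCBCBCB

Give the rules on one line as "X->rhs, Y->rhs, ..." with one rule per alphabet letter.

  step 2 ⇒ step 3: AAACBCBAAA ⇒ CB·CB·CB·A·AA·A·AA·CB·CB·CB
    A ↦ CB
    B ↦ AA
    C ↦ A

A->CB, B->AA, C->A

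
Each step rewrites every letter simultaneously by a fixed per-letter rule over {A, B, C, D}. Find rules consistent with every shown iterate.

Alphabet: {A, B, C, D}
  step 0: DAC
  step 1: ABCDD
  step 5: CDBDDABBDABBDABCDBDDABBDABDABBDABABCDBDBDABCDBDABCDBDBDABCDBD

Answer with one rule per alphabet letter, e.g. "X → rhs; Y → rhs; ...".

  step 0 ⇒ step 1: DAC ⇒ AB·CD·D
    A ↦ CD
    C ↦ D
    D ↦ AB
    B ↦ BD  (constrained at step 1)

A->CD, B->BD, C->D, D->AB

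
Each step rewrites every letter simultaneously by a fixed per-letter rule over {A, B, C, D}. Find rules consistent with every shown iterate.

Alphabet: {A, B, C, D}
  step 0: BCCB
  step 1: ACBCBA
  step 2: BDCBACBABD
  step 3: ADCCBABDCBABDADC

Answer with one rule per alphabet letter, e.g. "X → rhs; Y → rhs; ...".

  step 2 ⇒ step 3: BDCBACBABD ⇒ A·DC·CB·A·BD·CB·A·BD·A·DC
    A ↦ BD
    B ↦ A
    C ↦ CB
    D ↦ DC

A->BD, B->A, C->CB, D->DC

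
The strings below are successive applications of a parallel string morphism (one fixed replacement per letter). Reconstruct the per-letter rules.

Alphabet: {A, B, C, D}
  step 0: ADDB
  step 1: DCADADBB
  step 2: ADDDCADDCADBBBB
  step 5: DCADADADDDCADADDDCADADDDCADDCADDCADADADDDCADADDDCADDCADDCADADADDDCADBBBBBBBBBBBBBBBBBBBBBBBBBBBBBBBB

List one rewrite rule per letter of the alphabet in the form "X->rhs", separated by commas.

  step 1 ⇒ step 2: DCADADBB ⇒ AD·D·DC·AD·DC·AD·BB·BB
    A ↦ DC
    B ↦ BB
    C ↦ D
    D ↦ AD

A->DC, B->BB, C->D, D->AD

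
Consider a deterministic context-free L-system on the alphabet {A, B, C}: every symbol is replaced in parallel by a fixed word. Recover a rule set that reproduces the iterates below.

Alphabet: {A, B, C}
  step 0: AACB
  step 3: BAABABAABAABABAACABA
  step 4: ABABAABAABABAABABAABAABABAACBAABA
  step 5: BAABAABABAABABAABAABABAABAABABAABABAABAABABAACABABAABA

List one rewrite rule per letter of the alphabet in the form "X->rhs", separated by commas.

  step 4 ⇒ step 5: ABABAABAABABAABABAABAABABAACBAABA ⇒ BA·A·BA·A·BA·BA·A·BA·BA·A·BA·A·BA·BA·A·BA·A·BA·BA·A·BA·BA·A·BA·A·BA·BA·AC·A·BA·BA·A·BA
    A ↦ BA
    B ↦ A
    C ↦ AC

A->BA, B->A, C->AC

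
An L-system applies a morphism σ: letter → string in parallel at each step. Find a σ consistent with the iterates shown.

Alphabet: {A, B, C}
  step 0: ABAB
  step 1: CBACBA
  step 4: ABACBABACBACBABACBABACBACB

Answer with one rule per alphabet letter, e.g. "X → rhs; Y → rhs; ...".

  step 0 ⇒ step 1: ABAB ⇒ CB·A·CB·A
    A ↦ CB
    B ↦ A
    C ↦ AB  (constrained at step 1)

A->CB, B->A, C->AB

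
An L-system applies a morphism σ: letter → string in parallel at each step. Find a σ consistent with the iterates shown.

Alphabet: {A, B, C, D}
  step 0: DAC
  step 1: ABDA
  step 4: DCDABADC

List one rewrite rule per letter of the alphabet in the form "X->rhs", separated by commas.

A->D, B->C, C->A, D->AB

  step 0 ⇒ step 1: DAC ⇒ AB·D·A
    A ↦ D
    C ↦ A
    D ↦ AB
    B ↦ C  (constrained at step 1)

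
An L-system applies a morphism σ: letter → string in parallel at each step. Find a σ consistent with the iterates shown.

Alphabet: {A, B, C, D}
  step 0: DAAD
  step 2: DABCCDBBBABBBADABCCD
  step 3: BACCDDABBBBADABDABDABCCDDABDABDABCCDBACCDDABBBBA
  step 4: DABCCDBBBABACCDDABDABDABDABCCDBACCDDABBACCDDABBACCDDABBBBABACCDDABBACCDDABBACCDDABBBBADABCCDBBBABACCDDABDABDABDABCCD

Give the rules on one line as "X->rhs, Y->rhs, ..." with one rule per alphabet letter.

A->CCD, B->DAB, C->B, D->BA

  step 3 ⇒ step 4: BACCDDABBBBADABDABDABCCDDABDABDABCCDBACCDDABBBBA ⇒ DAB·CCD·B·B·BA·BA·CCD·DAB·DAB·DAB·DAB·CCD·BA·CCD·DAB·BA·CCD·DAB·BA·CCD·DAB·B·B·BA·BA·CCD·DAB·BA·CCD·DAB·BA·CCD·DAB·B·B·BA·DAB·CCD·B·B·BA·BA·CCD·DAB·DAB·DAB·DAB·CCD
    A ↦ CCD
    B ↦ DAB
    C ↦ B
    D ↦ BA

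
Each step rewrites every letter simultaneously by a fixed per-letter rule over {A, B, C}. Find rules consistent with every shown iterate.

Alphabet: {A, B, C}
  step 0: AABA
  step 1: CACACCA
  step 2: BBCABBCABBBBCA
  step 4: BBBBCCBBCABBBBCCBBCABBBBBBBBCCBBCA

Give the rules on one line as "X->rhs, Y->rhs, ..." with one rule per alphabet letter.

  step 1 ⇒ step 2: CACACCA ⇒ BB·CA·BB·CA·BB·BB·CA
    A ↦ CA
    C ↦ BB
  step 0 ⇒ step 1: AABA ⇒ CA·CA·C·CA
    B ↦ C

A->CA, B->C, C->BB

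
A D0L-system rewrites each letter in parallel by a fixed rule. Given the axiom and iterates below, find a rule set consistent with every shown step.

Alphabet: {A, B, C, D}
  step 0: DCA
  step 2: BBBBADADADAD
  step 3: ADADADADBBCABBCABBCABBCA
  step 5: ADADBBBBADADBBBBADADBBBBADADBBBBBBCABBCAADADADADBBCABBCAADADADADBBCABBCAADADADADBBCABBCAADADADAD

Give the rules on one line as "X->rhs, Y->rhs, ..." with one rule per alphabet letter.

  step 2 ⇒ step 3: BBBBADADADAD ⇒ AD·AD·AD·AD·BB·CA·BB·CA·BB·CA·BB·CA
    A ↦ BB
    B ↦ AD
    D ↦ CA
    C ↦ BB  (constrained at step 0)

A->BB, B->AD, C->BB, D->CA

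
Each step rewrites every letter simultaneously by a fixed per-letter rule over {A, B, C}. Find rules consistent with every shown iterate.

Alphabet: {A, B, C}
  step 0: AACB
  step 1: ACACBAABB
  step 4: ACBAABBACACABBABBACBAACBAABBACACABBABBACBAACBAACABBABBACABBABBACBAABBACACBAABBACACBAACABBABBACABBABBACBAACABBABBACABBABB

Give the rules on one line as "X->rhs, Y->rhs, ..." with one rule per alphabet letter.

  step 0 ⇒ step 1: AACB ⇒ AC·AC·BA·ABB
    A ↦ AC
    B ↦ ABB
    C ↦ BA

A->AC, B->ABB, C->BA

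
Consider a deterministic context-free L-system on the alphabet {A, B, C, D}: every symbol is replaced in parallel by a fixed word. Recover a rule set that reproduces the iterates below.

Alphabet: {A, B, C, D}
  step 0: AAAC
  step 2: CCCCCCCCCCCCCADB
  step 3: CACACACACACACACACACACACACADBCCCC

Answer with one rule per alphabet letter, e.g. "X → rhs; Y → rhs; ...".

A->DB, B->CC, C->CA, D->CC

  step 2 ⇒ step 3: CCCCCCCCCCCCCADB ⇒ CA·CA·CA·CA·CA·CA·CA·CA·CA·CA·CA·CA·CA·DB·CC·CC
    A ↦ DB
    B ↦ CC
    C ↦ CA
    D ↦ CC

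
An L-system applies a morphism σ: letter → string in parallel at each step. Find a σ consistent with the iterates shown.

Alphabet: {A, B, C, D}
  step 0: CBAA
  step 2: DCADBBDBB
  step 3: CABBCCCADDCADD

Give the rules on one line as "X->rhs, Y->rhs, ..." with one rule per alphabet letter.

A->BCC, B->D, C->B, D->CA

  step 2 ⇒ step 3: DCADBBDBB ⇒ CA·B·BCC·CA·D·D·CA·D·D
    A ↦ BCC
    B ↦ D
    C ↦ B
    D ↦ CA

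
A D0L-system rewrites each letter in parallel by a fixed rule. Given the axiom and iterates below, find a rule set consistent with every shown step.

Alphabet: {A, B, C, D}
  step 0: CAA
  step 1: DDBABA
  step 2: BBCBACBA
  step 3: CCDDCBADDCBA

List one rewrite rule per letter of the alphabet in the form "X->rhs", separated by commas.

A->BA, B->C, C->DD, D->B

  step 2 ⇒ step 3: BBCBACBA ⇒ C·C·DD·C·BA·DD·C·BA
    A ↦ BA
    B ↦ C
    C ↦ DD
  step 1 ⇒ step 2: DDBABA ⇒ B·B·C·BA·C·BA
    D ↦ B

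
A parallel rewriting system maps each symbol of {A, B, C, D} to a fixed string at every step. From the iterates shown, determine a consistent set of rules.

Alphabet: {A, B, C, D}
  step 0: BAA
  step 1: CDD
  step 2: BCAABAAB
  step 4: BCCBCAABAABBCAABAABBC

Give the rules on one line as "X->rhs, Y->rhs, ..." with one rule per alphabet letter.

  step 1 ⇒ step 2: CDD ⇒ BC·AAB·AAB
    C ↦ BC
    D ↦ AAB
  step 0 ⇒ step 1: BAA ⇒ C·D·D
    A ↦ D
  step 0 ⇒ step 1: BAA ⇒ C·D·D
    B ↦ C

A->D, B->C, C->BC, D->AAB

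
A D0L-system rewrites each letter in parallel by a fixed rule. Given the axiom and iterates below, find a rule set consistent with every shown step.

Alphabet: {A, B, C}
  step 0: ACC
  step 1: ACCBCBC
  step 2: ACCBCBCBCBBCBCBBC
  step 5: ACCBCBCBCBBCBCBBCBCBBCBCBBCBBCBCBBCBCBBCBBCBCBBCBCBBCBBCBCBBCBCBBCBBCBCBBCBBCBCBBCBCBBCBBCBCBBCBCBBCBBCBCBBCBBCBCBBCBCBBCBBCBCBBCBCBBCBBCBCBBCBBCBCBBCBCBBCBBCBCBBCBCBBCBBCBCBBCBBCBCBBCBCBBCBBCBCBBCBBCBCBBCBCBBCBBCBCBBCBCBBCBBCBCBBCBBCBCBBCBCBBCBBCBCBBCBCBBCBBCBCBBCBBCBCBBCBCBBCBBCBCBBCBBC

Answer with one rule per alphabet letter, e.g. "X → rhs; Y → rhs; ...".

  step 1 ⇒ step 2: ACCBCBC ⇒ ACC·BC·BC·BCB·BC·BCB·BC
    A ↦ ACC
    B ↦ BCB
    C ↦ BC

A->ACC, B->BCB, C->BC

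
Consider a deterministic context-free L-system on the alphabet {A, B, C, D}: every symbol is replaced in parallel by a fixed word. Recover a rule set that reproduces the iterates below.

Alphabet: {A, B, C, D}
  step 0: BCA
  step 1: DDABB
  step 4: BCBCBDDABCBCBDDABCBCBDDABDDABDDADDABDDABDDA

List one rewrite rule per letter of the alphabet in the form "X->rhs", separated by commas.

A->B, B->DDA, C->B, D->BC

  step 0 ⇒ step 1: BCA ⇒ DDA·B·B
    A ↦ B
    B ↦ DDA
    C ↦ B
    D ↦ BC  (constrained at step 1)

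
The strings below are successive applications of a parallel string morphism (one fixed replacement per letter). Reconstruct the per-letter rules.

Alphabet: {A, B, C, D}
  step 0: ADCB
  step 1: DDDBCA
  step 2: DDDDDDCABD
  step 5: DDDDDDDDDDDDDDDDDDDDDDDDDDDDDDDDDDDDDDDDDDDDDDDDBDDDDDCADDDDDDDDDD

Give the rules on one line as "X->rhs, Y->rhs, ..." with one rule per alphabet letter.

A->D, B->CA, C->B, D->DD

  step 1 ⇒ step 2: DDDBCA ⇒ DD·DD·DD·CA·B·D
    A ↦ D
    B ↦ CA
    C ↦ B
    D ↦ DD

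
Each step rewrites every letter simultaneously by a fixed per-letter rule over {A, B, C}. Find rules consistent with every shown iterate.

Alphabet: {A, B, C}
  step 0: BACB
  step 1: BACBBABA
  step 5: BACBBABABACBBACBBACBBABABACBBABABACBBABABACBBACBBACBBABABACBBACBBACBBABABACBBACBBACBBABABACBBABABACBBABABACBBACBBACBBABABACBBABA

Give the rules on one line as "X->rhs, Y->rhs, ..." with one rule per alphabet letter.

  step 0 ⇒ step 1: BACB ⇒ BA·CB·BA·BA
    A ↦ CB
    B ↦ BA
    C ↦ BA

A->CB, B->BA, C->BA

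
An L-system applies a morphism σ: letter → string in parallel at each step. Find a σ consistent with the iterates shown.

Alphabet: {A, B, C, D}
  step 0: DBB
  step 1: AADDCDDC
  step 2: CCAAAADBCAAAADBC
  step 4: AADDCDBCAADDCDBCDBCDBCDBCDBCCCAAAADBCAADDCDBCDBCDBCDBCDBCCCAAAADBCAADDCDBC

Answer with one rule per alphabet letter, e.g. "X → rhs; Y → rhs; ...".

A->C, B->DDC, C->DBC, D->AA

  step 1 ⇒ step 2: AADDCDDC ⇒ C·C·AA·AA·DBC·AA·AA·DBC
    A ↦ C
    C ↦ DBC
    D ↦ AA
  step 0 ⇒ step 1: DBB ⇒ AA·DDC·DDC
    B ↦ DDC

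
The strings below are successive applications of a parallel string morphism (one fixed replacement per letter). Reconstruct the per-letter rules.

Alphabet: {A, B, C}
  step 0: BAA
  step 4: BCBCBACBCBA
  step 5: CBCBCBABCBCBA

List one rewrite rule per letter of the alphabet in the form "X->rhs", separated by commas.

  step 4 ⇒ step 5: BCBCBACBCBA ⇒ C·B·C·B·C·BA·B·C·B·C·BA
    A ↦ BA
    B ↦ C
    C ↦ B

A->BA, B->C, C->B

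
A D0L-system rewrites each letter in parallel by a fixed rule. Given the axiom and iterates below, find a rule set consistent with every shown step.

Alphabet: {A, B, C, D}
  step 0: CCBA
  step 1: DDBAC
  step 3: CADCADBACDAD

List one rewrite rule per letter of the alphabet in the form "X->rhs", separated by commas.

A->C, B->BA, C->D, D->AD

  step 0 ⇒ step 1: CCBA ⇒ D·D·BA·C
    A ↦ C
    B ↦ BA
    C ↦ D
    D ↦ AD  (constrained at step 1)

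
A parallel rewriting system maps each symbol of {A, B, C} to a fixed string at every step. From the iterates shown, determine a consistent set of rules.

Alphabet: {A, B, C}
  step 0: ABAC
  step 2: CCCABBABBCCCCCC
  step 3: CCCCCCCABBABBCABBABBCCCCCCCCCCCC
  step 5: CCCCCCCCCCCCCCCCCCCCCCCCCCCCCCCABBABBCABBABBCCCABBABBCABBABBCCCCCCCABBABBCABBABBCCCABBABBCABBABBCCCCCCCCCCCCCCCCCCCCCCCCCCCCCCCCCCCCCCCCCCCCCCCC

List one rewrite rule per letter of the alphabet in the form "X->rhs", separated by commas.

  step 2 ⇒ step 3: CCCABBABBCCCCCC ⇒ CC·CC·CC·C·ABB·ABB·C·ABB·ABB·CC·CC·CC·CC·CC·CC
    A ↦ C
    B ↦ ABB
    C ↦ CC

A->C, B->ABB, C->CC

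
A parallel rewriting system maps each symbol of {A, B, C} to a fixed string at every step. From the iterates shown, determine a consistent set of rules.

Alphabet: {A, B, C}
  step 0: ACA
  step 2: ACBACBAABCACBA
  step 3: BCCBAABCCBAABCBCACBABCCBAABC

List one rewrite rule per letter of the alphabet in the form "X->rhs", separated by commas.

  step 2 ⇒ step 3: ACBACBAABCACBA ⇒ BC·CBA·A·BC·CBA·A·BC·BC·A·CBA·BC·CBA·A·BC
    A ↦ BC
    B ↦ A
    C ↦ CBA

A->BC, B->A, C->CBA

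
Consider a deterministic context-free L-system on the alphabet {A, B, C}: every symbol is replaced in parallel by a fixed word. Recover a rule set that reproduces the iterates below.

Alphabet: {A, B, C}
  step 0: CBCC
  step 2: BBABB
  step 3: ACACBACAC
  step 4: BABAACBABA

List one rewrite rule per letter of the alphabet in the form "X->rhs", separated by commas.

  step 3 ⇒ step 4: ACACBACAC ⇒ B·A·B·A·AC·B·A·B·A
    A ↦ B
    B ↦ AC
    C ↦ A

A->B, B->AC, C->A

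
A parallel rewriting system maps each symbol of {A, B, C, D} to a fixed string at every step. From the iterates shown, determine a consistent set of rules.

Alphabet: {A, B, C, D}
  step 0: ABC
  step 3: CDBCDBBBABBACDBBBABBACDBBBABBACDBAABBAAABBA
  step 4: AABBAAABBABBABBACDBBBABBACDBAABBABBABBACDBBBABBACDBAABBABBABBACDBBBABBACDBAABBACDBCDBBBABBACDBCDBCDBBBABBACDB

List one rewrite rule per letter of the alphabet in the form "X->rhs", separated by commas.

A->CDB, B->BBA, C->A, D->A

  step 3 ⇒ step 4: CDBCDBBBABBACDBBBABBACDBBBABBACDBAABBAAABBA ⇒ A·A·BBA·A·A·BBA·BBA·BBA·CDB·BBA·BBA·CDB·A·A·BBA·BBA·BBA·CDB·BBA·BBA·CDB·A·A·BBA·BBA·BBA·CDB·BBA·BBA·CDB·A·A·BBA·CDB·CDB·BBA·BBA·CDB·CDB·CDB·BBA·BBA·CDB
    A ↦ CDB
    B ↦ BBA
    C ↦ A
    D ↦ A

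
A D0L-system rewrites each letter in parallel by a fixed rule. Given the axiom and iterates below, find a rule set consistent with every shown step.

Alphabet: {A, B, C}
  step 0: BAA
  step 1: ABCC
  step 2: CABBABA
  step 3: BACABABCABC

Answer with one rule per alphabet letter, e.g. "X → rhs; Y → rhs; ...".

  step 2 ⇒ step 3: CABBABA ⇒ BA·C·AB·AB·C·AB·C
    A ↦ C
    B ↦ AB
    C ↦ BA

A->C, B->AB, C->BA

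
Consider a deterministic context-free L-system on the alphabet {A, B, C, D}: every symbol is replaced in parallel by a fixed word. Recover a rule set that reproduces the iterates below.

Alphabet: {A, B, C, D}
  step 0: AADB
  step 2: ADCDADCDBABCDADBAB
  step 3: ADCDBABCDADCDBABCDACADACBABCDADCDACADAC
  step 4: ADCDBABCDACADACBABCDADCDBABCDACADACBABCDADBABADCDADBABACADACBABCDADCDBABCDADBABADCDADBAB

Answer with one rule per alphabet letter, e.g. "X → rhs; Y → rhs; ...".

  step 3 ⇒ step 4: ADCDBABCDADCDBABCDACADACBABCDADCDACADAC ⇒ AD·CD·BAB·CD·AC·AD·AC·BAB·CD·AD·CD·BAB·CD·AC·AD·AC·BAB·CD·AD·BAB·AD·CD·AD·BAB·AC·AD·AC·BAB·CD·AD·CD·BAB·CD·AD·BAB·AD·CD·AD·BAB
    A ↦ AD
    B ↦ AC
    C ↦ BAB
    D ↦ CD

A->AD, B->AC, C->BAB, D->CD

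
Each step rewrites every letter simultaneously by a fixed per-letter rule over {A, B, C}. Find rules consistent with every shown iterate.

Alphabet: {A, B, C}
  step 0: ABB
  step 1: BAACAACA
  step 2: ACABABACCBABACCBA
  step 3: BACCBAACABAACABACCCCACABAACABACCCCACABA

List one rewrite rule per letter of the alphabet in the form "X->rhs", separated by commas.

  step 2 ⇒ step 3: ACABABACCBABACCBA ⇒ BA·CC·BA·ACA·BA·ACA·BA·CC·CC·ACA·BA·ACA·BA·CC·CC·ACA·BA
    A ↦ BA
    B ↦ ACA
    C ↦ CC

A->BA, B->ACA, C->CC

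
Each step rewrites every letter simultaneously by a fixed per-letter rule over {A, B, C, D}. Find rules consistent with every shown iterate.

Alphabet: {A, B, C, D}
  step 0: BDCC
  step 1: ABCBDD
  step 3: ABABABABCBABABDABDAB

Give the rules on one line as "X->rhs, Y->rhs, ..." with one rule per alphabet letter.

A->AB, B->AB, C->D, D->CB

  step 0 ⇒ step 1: BDCC ⇒ AB·CB·D·D
    B ↦ AB
    C ↦ D
    D ↦ CB
    A ↦ AB  (constrained at step 1)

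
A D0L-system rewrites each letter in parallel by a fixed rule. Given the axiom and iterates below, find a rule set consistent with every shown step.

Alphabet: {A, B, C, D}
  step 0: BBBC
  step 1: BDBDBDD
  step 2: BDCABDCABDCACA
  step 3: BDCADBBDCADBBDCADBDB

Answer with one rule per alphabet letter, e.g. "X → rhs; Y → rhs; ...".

A->B, B->BD, C->D, D->CA

  step 2 ⇒ step 3: BDCABDCABDCACA ⇒ BD·CA·D·B·BD·CA·D·B·BD·CA·D·B·D·B
    A ↦ B
    B ↦ BD
    C ↦ D
    D ↦ CA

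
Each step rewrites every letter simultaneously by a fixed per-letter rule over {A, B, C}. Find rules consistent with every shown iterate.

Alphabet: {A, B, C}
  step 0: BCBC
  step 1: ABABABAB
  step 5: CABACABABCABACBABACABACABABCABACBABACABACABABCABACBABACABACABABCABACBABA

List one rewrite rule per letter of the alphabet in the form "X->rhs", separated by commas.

A->C, B->ABA, C->B

  step 0 ⇒ step 1: BCBC ⇒ ABA·B·ABA·B
    B ↦ ABA
    C ↦ B
    A ↦ C  (constrained at step 1)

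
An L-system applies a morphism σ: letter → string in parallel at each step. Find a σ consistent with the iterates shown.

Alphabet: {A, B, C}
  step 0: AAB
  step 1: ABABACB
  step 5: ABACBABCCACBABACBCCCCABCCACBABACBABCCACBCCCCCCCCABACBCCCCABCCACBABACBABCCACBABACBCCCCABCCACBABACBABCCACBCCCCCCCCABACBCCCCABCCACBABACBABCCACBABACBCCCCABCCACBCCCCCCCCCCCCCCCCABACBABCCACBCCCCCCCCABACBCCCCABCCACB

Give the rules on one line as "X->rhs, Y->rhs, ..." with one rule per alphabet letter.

A->AB, B->ACB, C->CC

  step 0 ⇒ step 1: AAB ⇒ AB·AB·ACB
    A ↦ AB
    B ↦ ACB
    C ↦ CC  (constrained at step 1)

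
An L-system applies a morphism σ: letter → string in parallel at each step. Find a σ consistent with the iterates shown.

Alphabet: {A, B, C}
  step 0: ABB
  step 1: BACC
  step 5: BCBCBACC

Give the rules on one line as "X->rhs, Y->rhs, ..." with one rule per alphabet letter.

  step 0 ⇒ step 1: ABB ⇒ BA·C·C
    A ↦ BA
    B ↦ C
    C ↦ B  (constrained at step 1)

A->BA, B->C, C->B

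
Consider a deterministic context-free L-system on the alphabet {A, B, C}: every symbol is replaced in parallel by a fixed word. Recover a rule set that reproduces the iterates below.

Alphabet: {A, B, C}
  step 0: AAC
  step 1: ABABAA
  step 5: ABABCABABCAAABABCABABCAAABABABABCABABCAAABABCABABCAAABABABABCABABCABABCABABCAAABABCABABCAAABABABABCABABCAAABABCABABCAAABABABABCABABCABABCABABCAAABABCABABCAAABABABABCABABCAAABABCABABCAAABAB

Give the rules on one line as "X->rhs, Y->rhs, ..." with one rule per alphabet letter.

A->AB, B->ABC, C->AA

  step 0 ⇒ step 1: AAC ⇒ AB·AB·AA
    A ↦ AB
    C ↦ AA
    B ↦ ABC  (constrained at step 1)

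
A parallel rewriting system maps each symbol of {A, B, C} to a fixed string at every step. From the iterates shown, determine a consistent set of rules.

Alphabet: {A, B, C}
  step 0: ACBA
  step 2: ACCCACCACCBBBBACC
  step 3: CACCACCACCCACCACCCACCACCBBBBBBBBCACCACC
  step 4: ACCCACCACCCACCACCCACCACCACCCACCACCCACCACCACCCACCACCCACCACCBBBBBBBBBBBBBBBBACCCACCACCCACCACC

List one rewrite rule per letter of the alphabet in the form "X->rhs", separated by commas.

  step 3 ⇒ step 4: CACCACCACCCACCACCCACCACCBBBBBBBBCACCACC ⇒ ACC·C·ACC·ACC·C·ACC·ACC·C·ACC·ACC·ACC·C·ACC·ACC·C·ACC·ACC·ACC·C·ACC·ACC·C·ACC·ACC·BB·BB·BB·BB·BB·BB·BB·BB·ACC·C·ACC·ACC·C·ACC·ACC
    A ↦ C
    B ↦ BB
    C ↦ ACC

A->C, B->BB, C->ACC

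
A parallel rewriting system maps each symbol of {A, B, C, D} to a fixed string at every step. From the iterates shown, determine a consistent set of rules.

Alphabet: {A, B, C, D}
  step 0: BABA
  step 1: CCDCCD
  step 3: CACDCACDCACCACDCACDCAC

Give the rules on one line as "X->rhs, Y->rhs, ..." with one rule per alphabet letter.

  step 0 ⇒ step 1: BABA ⇒ C·CD·C·CD
    A ↦ CD
    B ↦ C
    C ↦ CA  (constrained at step 1)
    D ↦ CB  (constrained at step 1)

A->CD, B->C, C->CA, D->CB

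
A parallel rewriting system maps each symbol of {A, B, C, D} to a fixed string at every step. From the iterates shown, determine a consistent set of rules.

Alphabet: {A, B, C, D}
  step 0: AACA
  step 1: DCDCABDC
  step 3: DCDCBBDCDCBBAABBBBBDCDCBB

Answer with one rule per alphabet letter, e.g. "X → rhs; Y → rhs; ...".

  step 0 ⇒ step 1: AACA ⇒ DC·DC·AB·DC
    A ↦ DC
    C ↦ AB
    B ↦ BB  (constrained at step 1)
    D ↦ A  (constrained at step 1)

A->DC, B->BB, C->AB, D->A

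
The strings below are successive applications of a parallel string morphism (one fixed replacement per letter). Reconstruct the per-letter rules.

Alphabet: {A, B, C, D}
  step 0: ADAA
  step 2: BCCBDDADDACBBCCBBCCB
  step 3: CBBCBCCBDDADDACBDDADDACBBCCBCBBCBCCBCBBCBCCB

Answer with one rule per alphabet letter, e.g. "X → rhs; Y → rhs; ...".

  step 2 ⇒ step 3: BCCBDDADDACBBCCBBCCB ⇒ CB·BC·BC·CB·DDA·DDA·CB·DDA·DDA·CB·BC·CB·CB·BC·BC·CB·CB·BC·BC·CB
    A ↦ CB
    B ↦ CB
    C ↦ BC
    D ↦ DDA

A->CB, B->CB, C->BC, D->DDA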